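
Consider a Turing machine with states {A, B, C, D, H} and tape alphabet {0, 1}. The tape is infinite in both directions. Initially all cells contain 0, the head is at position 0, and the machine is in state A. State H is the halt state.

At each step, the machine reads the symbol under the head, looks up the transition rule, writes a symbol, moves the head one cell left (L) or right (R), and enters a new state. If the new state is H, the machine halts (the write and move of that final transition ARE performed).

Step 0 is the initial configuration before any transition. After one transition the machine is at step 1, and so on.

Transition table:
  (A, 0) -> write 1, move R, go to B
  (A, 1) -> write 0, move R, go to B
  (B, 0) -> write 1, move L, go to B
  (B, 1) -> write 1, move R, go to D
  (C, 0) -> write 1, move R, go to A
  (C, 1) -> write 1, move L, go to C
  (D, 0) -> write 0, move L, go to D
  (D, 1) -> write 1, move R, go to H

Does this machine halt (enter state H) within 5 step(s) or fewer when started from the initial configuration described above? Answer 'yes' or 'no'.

Answer: yes

Derivation:
Step 1: in state A at pos 0, read 0 -> (A,0)->write 1,move R,goto B. Now: state=B, head=1, tape[-1..2]=0100 (head:   ^)
Step 2: in state B at pos 1, read 0 -> (B,0)->write 1,move L,goto B. Now: state=B, head=0, tape[-1..2]=0110 (head:  ^)
Step 3: in state B at pos 0, read 1 -> (B,1)->write 1,move R,goto D. Now: state=D, head=1, tape[-1..2]=0110 (head:   ^)
Step 4: in state D at pos 1, read 1 -> (D,1)->write 1,move R,goto H. Now: state=H, head=2, tape[-1..3]=01100 (head:    ^)
State H reached at step 4; 4 <= 5 -> yes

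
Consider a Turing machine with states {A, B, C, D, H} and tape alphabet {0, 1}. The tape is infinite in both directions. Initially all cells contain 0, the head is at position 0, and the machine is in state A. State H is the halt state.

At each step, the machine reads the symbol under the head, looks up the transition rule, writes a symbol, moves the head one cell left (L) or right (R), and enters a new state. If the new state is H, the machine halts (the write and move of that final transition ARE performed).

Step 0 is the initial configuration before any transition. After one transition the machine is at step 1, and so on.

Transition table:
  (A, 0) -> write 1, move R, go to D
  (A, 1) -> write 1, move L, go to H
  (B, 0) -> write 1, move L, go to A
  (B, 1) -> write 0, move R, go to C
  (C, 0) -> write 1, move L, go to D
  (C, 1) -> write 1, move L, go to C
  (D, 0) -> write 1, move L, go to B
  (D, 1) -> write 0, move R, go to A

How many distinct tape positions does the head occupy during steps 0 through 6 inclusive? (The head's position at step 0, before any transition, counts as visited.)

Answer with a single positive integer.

Answer: 4

Derivation:
Step 1: in state A at pos 0, read 0 -> (A,0)->write 1,move R,goto D. Now: state=D, head=1, tape[-1..2]=0100 (head:   ^)
Step 2: in state D at pos 1, read 0 -> (D,0)->write 1,move L,goto B. Now: state=B, head=0, tape[-1..2]=0110 (head:  ^)
Step 3: in state B at pos 0, read 1 -> (B,1)->write 0,move R,goto C. Now: state=C, head=1, tape[-1..2]=0010 (head:   ^)
Step 4: in state C at pos 1, read 1 -> (C,1)->write 1,move L,goto C. Now: state=C, head=0, tape[-1..2]=0010 (head:  ^)
Step 5: in state C at pos 0, read 0 -> (C,0)->write 1,move L,goto D. Now: state=D, head=-1, tape[-2..2]=00110 (head:  ^)
Step 6: in state D at pos -1, read 0 -> (D,0)->write 1,move L,goto B. Now: state=B, head=-2, tape[-3..2]=001110 (head:  ^)
Head positions at steps 0..6: starting at 0, distinct positions visited = {-2, -1, 0, 1} -> 4 position(s)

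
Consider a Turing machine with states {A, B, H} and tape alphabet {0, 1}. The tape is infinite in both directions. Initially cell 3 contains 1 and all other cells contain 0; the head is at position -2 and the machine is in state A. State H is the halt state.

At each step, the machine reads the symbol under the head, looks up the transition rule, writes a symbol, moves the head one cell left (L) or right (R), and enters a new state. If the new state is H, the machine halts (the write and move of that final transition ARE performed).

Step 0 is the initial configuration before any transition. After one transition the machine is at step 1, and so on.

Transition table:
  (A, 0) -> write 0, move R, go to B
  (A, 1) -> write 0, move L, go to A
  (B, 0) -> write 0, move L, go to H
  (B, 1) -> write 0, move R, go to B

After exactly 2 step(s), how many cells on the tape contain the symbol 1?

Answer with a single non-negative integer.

Step 1: in state A at pos -2, read 0 -> (A,0)->write 0,move R,goto B. Now: state=B, head=-1, tape[-3..4]=00000010 (head:   ^)
Step 2: in state B at pos -1, read 0 -> (B,0)->write 0,move L,goto H. Now: state=H, head=-2, tape[-3..4]=00000010 (head:  ^)
Cells containing 1 after step 2: {3} -> 1 cell(s)

Answer: 1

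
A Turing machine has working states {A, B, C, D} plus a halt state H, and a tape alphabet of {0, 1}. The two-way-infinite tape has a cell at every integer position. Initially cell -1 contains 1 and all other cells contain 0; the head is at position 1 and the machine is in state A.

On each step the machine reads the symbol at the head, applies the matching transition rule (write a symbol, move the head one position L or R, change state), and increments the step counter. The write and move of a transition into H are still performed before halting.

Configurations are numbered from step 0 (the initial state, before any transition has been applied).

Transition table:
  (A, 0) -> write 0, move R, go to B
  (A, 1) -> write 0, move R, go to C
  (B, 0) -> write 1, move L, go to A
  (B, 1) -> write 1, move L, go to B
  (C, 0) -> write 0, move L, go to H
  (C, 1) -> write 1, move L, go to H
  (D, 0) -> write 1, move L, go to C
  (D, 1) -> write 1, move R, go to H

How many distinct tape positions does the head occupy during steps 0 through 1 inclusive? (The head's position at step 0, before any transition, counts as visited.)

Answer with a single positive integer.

Step 1: in state A at pos 1, read 0 -> (A,0)->write 0,move R,goto B. Now: state=B, head=2, tape[-2..3]=010000 (head:     ^)
Head positions at steps 0..1: starting at 1, distinct positions visited = {1, 2} -> 2 position(s)

Answer: 2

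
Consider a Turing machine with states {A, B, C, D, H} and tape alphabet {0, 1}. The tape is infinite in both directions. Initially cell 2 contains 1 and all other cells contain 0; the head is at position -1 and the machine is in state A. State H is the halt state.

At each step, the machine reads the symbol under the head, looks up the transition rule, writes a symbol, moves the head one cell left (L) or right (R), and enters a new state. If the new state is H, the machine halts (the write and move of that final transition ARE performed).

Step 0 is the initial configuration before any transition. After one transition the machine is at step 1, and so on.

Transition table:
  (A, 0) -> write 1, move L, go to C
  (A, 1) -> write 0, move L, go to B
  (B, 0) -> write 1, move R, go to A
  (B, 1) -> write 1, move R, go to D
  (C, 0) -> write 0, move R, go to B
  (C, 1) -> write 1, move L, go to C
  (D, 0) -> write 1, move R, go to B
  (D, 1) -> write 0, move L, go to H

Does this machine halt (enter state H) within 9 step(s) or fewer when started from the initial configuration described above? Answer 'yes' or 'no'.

Step 1: in state A at pos -1, read 0 -> (A,0)->write 1,move L,goto C. Now: state=C, head=-2, tape[-3..3]=0010010 (head:  ^)
Step 2: in state C at pos -2, read 0 -> (C,0)->write 0,move R,goto B. Now: state=B, head=-1, tape[-3..3]=0010010 (head:   ^)
Step 3: in state B at pos -1, read 1 -> (B,1)->write 1,move R,goto D. Now: state=D, head=0, tape[-3..3]=0010010 (head:    ^)
Step 4: in state D at pos 0, read 0 -> (D,0)->write 1,move R,goto B. Now: state=B, head=1, tape[-3..3]=0011010 (head:     ^)
Step 5: in state B at pos 1, read 0 -> (B,0)->write 1,move R,goto A. Now: state=A, head=2, tape[-3..3]=0011110 (head:      ^)
Step 6: in state A at pos 2, read 1 -> (A,1)->write 0,move L,goto B. Now: state=B, head=1, tape[-3..3]=0011100 (head:     ^)
Step 7: in state B at pos 1, read 1 -> (B,1)->write 1,move R,goto D. Now: state=D, head=2, tape[-3..3]=0011100 (head:      ^)
Step 8: in state D at pos 2, read 0 -> (D,0)->write 1,move R,goto B. Now: state=B, head=3, tape[-3..4]=00111100 (head:       ^)
Step 9: in state B at pos 3, read 0 -> (B,0)->write 1,move R,goto A. Now: state=A, head=4, tape[-3..5]=001111100 (head:        ^)
After 9 step(s): state = A (not H) -> not halted within 9 -> no

Answer: no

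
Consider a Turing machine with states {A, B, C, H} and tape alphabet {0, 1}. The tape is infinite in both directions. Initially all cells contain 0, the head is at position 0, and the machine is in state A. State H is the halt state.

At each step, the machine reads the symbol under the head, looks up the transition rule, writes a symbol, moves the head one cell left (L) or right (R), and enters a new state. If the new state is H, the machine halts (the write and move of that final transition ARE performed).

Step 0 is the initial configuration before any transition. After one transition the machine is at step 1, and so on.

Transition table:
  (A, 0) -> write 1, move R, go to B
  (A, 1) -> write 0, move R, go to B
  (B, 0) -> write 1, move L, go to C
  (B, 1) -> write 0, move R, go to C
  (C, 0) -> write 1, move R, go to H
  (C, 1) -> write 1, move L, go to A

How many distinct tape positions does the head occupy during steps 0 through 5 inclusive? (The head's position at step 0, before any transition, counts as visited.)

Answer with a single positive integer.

Step 1: in state A at pos 0, read 0 -> (A,0)->write 1,move R,goto B. Now: state=B, head=1, tape[-1..2]=0100 (head:   ^)
Step 2: in state B at pos 1, read 0 -> (B,0)->write 1,move L,goto C. Now: state=C, head=0, tape[-1..2]=0110 (head:  ^)
Step 3: in state C at pos 0, read 1 -> (C,1)->write 1,move L,goto A. Now: state=A, head=-1, tape[-2..2]=00110 (head:  ^)
Step 4: in state A at pos -1, read 0 -> (A,0)->write 1,move R,goto B. Now: state=B, head=0, tape[-2..2]=01110 (head:   ^)
Step 5: in state B at pos 0, read 1 -> (B,1)->write 0,move R,goto C. Now: state=C, head=1, tape[-2..2]=01010 (head:    ^)
Head positions at steps 0..5: starting at 0, distinct positions visited = {-1, 0, 1} -> 3 position(s)

Answer: 3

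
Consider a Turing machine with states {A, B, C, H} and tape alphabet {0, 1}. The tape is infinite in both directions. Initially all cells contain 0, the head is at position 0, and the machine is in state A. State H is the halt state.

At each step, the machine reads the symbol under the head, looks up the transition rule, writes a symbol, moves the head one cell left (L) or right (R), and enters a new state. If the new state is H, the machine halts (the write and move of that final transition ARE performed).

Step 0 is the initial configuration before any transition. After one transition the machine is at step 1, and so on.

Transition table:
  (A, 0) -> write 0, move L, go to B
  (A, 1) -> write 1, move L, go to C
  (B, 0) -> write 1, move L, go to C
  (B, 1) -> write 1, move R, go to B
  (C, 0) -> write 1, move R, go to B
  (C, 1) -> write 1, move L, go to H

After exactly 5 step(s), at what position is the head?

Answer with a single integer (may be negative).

Step 1: in state A at pos 0, read 0 -> (A,0)->write 0,move L,goto B. Now: state=B, head=-1, tape[-2..1]=0000 (head:  ^)
Step 2: in state B at pos -1, read 0 -> (B,0)->write 1,move L,goto C. Now: state=C, head=-2, tape[-3..1]=00100 (head:  ^)
Step 3: in state C at pos -2, read 0 -> (C,0)->write 1,move R,goto B. Now: state=B, head=-1, tape[-3..1]=01100 (head:   ^)
Step 4: in state B at pos -1, read 1 -> (B,1)->write 1,move R,goto B. Now: state=B, head=0, tape[-3..1]=01100 (head:    ^)
Step 5: in state B at pos 0, read 0 -> (B,0)->write 1,move L,goto C. Now: state=C, head=-1, tape[-3..1]=01110 (head:   ^)

Answer: -1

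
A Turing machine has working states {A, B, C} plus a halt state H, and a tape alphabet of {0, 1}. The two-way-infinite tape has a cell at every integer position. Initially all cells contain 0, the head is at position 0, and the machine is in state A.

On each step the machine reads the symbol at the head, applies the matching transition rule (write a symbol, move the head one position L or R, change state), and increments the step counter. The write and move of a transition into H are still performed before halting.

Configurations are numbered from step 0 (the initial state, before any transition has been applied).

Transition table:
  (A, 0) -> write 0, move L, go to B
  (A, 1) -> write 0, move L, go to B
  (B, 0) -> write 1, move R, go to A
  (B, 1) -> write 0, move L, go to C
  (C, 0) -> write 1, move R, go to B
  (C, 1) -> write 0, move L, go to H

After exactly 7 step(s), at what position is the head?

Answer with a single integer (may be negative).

Answer: -1

Derivation:
Step 1: in state A at pos 0, read 0 -> (A,0)->write 0,move L,goto B. Now: state=B, head=-1, tape[-2..1]=0000 (head:  ^)
Step 2: in state B at pos -1, read 0 -> (B,0)->write 1,move R,goto A. Now: state=A, head=0, tape[-2..1]=0100 (head:   ^)
Step 3: in state A at pos 0, read 0 -> (A,0)->write 0,move L,goto B. Now: state=B, head=-1, tape[-2..1]=0100 (head:  ^)
Step 4: in state B at pos -1, read 1 -> (B,1)->write 0,move L,goto C. Now: state=C, head=-2, tape[-3..1]=00000 (head:  ^)
Step 5: in state C at pos -2, read 0 -> (C,0)->write 1,move R,goto B. Now: state=B, head=-1, tape[-3..1]=01000 (head:   ^)
Step 6: in state B at pos -1, read 0 -> (B,0)->write 1,move R,goto A. Now: state=A, head=0, tape[-3..1]=01100 (head:    ^)
Step 7: in state A at pos 0, read 0 -> (A,0)->write 0,move L,goto B. Now: state=B, head=-1, tape[-3..1]=01100 (head:   ^)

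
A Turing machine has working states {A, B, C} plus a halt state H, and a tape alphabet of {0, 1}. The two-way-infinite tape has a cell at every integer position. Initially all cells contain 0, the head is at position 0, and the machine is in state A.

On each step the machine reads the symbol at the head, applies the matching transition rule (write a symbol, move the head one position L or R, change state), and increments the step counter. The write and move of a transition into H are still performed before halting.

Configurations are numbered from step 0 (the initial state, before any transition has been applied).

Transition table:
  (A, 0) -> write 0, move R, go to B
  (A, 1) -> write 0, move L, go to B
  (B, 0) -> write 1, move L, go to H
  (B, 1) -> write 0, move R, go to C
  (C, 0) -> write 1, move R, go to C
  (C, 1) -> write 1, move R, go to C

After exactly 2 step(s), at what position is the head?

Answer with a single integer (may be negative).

Step 1: in state A at pos 0, read 0 -> (A,0)->write 0,move R,goto B. Now: state=B, head=1, tape[-1..2]=0000 (head:   ^)
Step 2: in state B at pos 1, read 0 -> (B,0)->write 1,move L,goto H. Now: state=H, head=0, tape[-1..2]=0010 (head:  ^)

Answer: 0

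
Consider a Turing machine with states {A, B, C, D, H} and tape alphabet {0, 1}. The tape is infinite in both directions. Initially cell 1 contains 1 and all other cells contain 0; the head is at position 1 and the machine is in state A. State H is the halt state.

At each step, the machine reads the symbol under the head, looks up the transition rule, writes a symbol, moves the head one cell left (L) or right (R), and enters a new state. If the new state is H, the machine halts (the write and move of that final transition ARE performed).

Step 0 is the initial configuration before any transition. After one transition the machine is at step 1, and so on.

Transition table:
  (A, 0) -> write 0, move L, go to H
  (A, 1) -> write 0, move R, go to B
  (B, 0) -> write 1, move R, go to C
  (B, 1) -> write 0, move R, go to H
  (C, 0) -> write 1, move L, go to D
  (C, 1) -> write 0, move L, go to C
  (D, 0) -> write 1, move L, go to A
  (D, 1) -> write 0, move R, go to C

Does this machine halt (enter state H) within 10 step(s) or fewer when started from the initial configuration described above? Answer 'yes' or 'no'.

Answer: yes

Derivation:
Step 1: in state A at pos 1, read 1 -> (A,1)->write 0,move R,goto B. Now: state=B, head=2, tape[0..3]=0000 (head:   ^)
Step 2: in state B at pos 2, read 0 -> (B,0)->write 1,move R,goto C. Now: state=C, head=3, tape[0..4]=00100 (head:    ^)
Step 3: in state C at pos 3, read 0 -> (C,0)->write 1,move L,goto D. Now: state=D, head=2, tape[0..4]=00110 (head:   ^)
Step 4: in state D at pos 2, read 1 -> (D,1)->write 0,move R,goto C. Now: state=C, head=3, tape[0..4]=00010 (head:    ^)
Step 5: in state C at pos 3, read 1 -> (C,1)->write 0,move L,goto C. Now: state=C, head=2, tape[0..4]=00000 (head:   ^)
Step 6: in state C at pos 2, read 0 -> (C,0)->write 1,move L,goto D. Now: state=D, head=1, tape[0..4]=00100 (head:  ^)
Step 7: in state D at pos 1, read 0 -> (D,0)->write 1,move L,goto A. Now: state=A, head=0, tape[-1..4]=001100 (head:  ^)
Step 8: in state A at pos 0, read 0 -> (A,0)->write 0,move L,goto H. Now: state=H, head=-1, tape[-2..4]=0001100 (head:  ^)
State H reached at step 8; 8 <= 10 -> yes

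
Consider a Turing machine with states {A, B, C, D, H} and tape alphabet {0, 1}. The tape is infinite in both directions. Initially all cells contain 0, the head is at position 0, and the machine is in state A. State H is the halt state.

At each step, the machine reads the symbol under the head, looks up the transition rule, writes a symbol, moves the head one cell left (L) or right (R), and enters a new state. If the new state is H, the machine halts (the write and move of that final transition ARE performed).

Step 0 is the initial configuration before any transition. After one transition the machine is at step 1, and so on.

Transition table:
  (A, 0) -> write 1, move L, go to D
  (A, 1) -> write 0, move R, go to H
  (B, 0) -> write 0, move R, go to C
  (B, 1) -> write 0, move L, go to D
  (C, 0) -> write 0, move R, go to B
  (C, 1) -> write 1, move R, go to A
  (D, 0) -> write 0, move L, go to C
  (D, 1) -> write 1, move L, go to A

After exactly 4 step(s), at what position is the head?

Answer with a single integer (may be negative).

Answer: 0

Derivation:
Step 1: in state A at pos 0, read 0 -> (A,0)->write 1,move L,goto D. Now: state=D, head=-1, tape[-2..1]=0010 (head:  ^)
Step 2: in state D at pos -1, read 0 -> (D,0)->write 0,move L,goto C. Now: state=C, head=-2, tape[-3..1]=00010 (head:  ^)
Step 3: in state C at pos -2, read 0 -> (C,0)->write 0,move R,goto B. Now: state=B, head=-1, tape[-3..1]=00010 (head:   ^)
Step 4: in state B at pos -1, read 0 -> (B,0)->write 0,move R,goto C. Now: state=C, head=0, tape[-3..1]=00010 (head:    ^)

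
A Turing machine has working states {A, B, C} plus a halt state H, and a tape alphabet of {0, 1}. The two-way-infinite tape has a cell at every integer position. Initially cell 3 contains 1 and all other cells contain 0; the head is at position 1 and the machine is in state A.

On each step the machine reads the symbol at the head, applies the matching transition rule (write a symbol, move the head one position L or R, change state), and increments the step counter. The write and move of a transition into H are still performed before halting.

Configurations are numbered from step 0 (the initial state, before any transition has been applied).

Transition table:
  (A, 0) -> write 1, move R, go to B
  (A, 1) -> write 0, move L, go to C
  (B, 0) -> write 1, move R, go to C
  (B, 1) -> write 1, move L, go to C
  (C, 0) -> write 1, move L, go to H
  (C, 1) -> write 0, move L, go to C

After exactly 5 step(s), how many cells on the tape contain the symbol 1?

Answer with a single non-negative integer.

Answer: 0

Derivation:
Step 1: in state A at pos 1, read 0 -> (A,0)->write 1,move R,goto B. Now: state=B, head=2, tape[0..4]=01010 (head:   ^)
Step 2: in state B at pos 2, read 0 -> (B,0)->write 1,move R,goto C. Now: state=C, head=3, tape[0..4]=01110 (head:    ^)
Step 3: in state C at pos 3, read 1 -> (C,1)->write 0,move L,goto C. Now: state=C, head=2, tape[0..4]=01100 (head:   ^)
Step 4: in state C at pos 2, read 1 -> (C,1)->write 0,move L,goto C. Now: state=C, head=1, tape[0..4]=01000 (head:  ^)
Step 5: in state C at pos 1, read 1 -> (C,1)->write 0,move L,goto C. Now: state=C, head=0, tape[-1..4]=000000 (head:  ^)
No cell contains 1 after step 5 -> 0 cell(s)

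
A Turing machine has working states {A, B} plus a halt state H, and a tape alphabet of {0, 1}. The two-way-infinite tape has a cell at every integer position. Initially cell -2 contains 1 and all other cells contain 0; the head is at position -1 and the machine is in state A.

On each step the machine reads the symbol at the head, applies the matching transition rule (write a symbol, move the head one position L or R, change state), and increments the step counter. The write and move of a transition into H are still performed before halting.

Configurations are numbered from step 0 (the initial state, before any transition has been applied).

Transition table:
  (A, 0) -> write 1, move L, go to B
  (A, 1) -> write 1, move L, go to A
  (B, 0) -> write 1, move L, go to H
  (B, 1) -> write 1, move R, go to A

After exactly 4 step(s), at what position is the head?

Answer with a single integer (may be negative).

Step 1: in state A at pos -1, read 0 -> (A,0)->write 1,move L,goto B. Now: state=B, head=-2, tape[-3..0]=0110 (head:  ^)
Step 2: in state B at pos -2, read 1 -> (B,1)->write 1,move R,goto A. Now: state=A, head=-1, tape[-3..0]=0110 (head:   ^)
Step 3: in state A at pos -1, read 1 -> (A,1)->write 1,move L,goto A. Now: state=A, head=-2, tape[-3..0]=0110 (head:  ^)
Step 4: in state A at pos -2, read 1 -> (A,1)->write 1,move L,goto A. Now: state=A, head=-3, tape[-4..0]=00110 (head:  ^)

Answer: -3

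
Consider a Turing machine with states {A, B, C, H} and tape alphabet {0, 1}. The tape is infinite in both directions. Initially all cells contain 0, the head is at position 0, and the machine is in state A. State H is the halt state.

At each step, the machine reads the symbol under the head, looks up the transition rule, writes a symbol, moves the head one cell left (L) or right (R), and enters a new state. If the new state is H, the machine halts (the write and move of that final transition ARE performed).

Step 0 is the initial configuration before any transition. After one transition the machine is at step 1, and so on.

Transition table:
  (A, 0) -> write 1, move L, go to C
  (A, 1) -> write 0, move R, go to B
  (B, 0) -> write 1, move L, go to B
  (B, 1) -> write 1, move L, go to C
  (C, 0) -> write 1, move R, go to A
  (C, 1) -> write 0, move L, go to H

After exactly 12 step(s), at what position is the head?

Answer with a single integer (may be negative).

Answer: 0

Derivation:
Step 1: in state A at pos 0, read 0 -> (A,0)->write 1,move L,goto C. Now: state=C, head=-1, tape[-2..1]=0010 (head:  ^)
Step 2: in state C at pos -1, read 0 -> (C,0)->write 1,move R,goto A. Now: state=A, head=0, tape[-2..1]=0110 (head:   ^)
Step 3: in state A at pos 0, read 1 -> (A,1)->write 0,move R,goto B. Now: state=B, head=1, tape[-2..2]=01000 (head:    ^)
Step 4: in state B at pos 1, read 0 -> (B,0)->write 1,move L,goto B. Now: state=B, head=0, tape[-2..2]=01010 (head:   ^)
Step 5: in state B at pos 0, read 0 -> (B,0)->write 1,move L,goto B. Now: state=B, head=-1, tape[-2..2]=01110 (head:  ^)
Step 6: in state B at pos -1, read 1 -> (B,1)->write 1,move L,goto C. Now: state=C, head=-2, tape[-3..2]=001110 (head:  ^)
Step 7: in state C at pos -2, read 0 -> (C,0)->write 1,move R,goto A. Now: state=A, head=-1, tape[-3..2]=011110 (head:   ^)
Step 8: in state A at pos -1, read 1 -> (A,1)->write 0,move R,goto B. Now: state=B, head=0, tape[-3..2]=010110 (head:    ^)
Step 9: in state B at pos 0, read 1 -> (B,1)->write 1,move L,goto C. Now: state=C, head=-1, tape[-3..2]=010110 (head:   ^)
Step 10: in state C at pos -1, read 0 -> (C,0)->write 1,move R,goto A. Now: state=A, head=0, tape[-3..2]=011110 (head:    ^)
Step 11: in state A at pos 0, read 1 -> (A,1)->write 0,move R,goto B. Now: state=B, head=1, tape[-3..2]=011010 (head:     ^)
Step 12: in state B at pos 1, read 1 -> (B,1)->write 1,move L,goto C. Now: state=C, head=0, tape[-3..2]=011010 (head:    ^)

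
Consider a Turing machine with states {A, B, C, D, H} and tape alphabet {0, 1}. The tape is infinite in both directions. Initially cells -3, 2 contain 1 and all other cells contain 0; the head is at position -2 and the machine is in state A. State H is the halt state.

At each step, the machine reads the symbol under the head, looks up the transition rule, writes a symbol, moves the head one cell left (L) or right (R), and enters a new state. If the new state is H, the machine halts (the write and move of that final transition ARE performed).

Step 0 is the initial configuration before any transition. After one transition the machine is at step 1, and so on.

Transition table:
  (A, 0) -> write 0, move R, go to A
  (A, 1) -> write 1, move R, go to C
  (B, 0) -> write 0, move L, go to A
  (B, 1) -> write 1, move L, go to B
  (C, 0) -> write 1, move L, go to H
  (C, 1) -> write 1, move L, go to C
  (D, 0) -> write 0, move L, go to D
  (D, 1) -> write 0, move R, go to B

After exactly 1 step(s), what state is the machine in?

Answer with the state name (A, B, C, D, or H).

Answer: A

Derivation:
Step 1: in state A at pos -2, read 0 -> (A,0)->write 0,move R,goto A. Now: state=A, head=-1, tape[-4..3]=01000010 (head:    ^)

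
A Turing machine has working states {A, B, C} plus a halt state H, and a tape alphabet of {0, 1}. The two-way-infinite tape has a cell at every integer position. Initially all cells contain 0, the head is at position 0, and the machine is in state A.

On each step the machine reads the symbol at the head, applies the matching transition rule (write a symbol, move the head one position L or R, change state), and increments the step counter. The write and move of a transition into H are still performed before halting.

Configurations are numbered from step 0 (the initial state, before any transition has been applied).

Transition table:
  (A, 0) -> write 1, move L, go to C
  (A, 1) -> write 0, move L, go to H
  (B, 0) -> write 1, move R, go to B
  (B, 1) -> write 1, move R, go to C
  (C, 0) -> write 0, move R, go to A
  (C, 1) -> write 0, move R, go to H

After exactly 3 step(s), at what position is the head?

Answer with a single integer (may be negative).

Step 1: in state A at pos 0, read 0 -> (A,0)->write 1,move L,goto C. Now: state=C, head=-1, tape[-2..1]=0010 (head:  ^)
Step 2: in state C at pos -1, read 0 -> (C,0)->write 0,move R,goto A. Now: state=A, head=0, tape[-2..1]=0010 (head:   ^)
Step 3: in state A at pos 0, read 1 -> (A,1)->write 0,move L,goto H. Now: state=H, head=-1, tape[-2..1]=0000 (head:  ^)

Answer: -1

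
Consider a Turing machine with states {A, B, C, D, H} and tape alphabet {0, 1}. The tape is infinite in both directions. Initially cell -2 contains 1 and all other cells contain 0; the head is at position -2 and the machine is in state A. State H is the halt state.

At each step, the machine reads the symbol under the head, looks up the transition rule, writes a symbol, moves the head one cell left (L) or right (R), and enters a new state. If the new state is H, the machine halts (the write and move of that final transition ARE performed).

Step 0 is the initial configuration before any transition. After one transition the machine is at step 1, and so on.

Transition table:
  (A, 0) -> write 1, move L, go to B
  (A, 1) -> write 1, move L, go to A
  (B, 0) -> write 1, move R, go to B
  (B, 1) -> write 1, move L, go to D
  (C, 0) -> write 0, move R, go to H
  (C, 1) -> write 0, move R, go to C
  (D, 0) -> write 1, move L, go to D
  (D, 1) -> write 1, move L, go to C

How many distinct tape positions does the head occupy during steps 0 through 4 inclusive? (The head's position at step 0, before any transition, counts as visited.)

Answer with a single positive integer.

Answer: 3

Derivation:
Step 1: in state A at pos -2, read 1 -> (A,1)->write 1,move L,goto A. Now: state=A, head=-3, tape[-4..-1]=0010 (head:  ^)
Step 2: in state A at pos -3, read 0 -> (A,0)->write 1,move L,goto B. Now: state=B, head=-4, tape[-5..-1]=00110 (head:  ^)
Step 3: in state B at pos -4, read 0 -> (B,0)->write 1,move R,goto B. Now: state=B, head=-3, tape[-5..-1]=01110 (head:   ^)
Step 4: in state B at pos -3, read 1 -> (B,1)->write 1,move L,goto D. Now: state=D, head=-4, tape[-5..-1]=01110 (head:  ^)
Head positions at steps 0..4: starting at -2, distinct positions visited = {-4, -3, -2} -> 3 position(s)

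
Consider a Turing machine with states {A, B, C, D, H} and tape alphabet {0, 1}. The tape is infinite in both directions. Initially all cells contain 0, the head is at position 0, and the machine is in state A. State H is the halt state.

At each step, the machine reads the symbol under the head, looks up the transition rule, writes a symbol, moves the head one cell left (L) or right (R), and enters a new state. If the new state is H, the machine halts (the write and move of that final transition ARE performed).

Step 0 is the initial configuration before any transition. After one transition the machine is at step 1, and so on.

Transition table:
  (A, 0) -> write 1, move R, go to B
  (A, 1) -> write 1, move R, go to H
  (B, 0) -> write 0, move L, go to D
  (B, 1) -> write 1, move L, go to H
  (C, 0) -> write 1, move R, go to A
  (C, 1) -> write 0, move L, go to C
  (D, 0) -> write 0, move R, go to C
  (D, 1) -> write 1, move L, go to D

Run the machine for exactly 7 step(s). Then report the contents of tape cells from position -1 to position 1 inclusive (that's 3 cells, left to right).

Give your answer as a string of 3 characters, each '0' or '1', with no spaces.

Step 1: in state A at pos 0, read 0 -> (A,0)->write 1,move R,goto B. Now: state=B, head=1, tape[-1..2]=0100 (head:   ^)
Step 2: in state B at pos 1, read 0 -> (B,0)->write 0,move L,goto D. Now: state=D, head=0, tape[-1..2]=0100 (head:  ^)
Step 3: in state D at pos 0, read 1 -> (D,1)->write 1,move L,goto D. Now: state=D, head=-1, tape[-2..2]=00100 (head:  ^)
Step 4: in state D at pos -1, read 0 -> (D,0)->write 0,move R,goto C. Now: state=C, head=0, tape[-2..2]=00100 (head:   ^)
Step 5: in state C at pos 0, read 1 -> (C,1)->write 0,move L,goto C. Now: state=C, head=-1, tape[-2..2]=00000 (head:  ^)
Step 6: in state C at pos -1, read 0 -> (C,0)->write 1,move R,goto A. Now: state=A, head=0, tape[-2..2]=01000 (head:   ^)
Step 7: in state A at pos 0, read 0 -> (A,0)->write 1,move R,goto B. Now: state=B, head=1, tape[-2..2]=01100 (head:    ^)

Answer: 110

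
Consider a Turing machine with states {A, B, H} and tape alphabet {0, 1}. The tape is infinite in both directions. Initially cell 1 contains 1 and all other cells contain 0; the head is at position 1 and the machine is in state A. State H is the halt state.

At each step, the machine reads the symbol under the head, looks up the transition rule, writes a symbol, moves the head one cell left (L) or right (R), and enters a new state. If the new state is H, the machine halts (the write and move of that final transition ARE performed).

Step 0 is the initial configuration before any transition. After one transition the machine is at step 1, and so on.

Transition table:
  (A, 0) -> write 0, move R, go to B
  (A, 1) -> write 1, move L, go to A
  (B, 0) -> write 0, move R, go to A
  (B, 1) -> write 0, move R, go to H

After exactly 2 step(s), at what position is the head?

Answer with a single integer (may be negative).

Step 1: in state A at pos 1, read 1 -> (A,1)->write 1,move L,goto A. Now: state=A, head=0, tape[-1..2]=0010 (head:  ^)
Step 2: in state A at pos 0, read 0 -> (A,0)->write 0,move R,goto B. Now: state=B, head=1, tape[-1..2]=0010 (head:   ^)

Answer: 1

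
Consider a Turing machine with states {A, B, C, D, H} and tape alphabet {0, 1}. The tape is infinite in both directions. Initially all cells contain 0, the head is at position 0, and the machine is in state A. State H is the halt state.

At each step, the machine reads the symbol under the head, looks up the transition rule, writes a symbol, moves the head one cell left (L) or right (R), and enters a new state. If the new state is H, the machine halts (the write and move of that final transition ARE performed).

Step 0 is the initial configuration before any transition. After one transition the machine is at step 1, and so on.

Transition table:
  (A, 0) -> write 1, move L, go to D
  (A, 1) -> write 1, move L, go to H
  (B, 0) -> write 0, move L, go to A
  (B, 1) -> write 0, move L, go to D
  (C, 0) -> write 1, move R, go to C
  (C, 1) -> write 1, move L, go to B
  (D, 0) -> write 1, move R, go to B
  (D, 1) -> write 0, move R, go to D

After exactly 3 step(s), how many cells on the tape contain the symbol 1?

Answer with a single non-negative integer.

Answer: 1

Derivation:
Step 1: in state A at pos 0, read 0 -> (A,0)->write 1,move L,goto D. Now: state=D, head=-1, tape[-2..1]=0010 (head:  ^)
Step 2: in state D at pos -1, read 0 -> (D,0)->write 1,move R,goto B. Now: state=B, head=0, tape[-2..1]=0110 (head:   ^)
Step 3: in state B at pos 0, read 1 -> (B,1)->write 0,move L,goto D. Now: state=D, head=-1, tape[-2..1]=0100 (head:  ^)
Cells containing 1 after step 3: {-1} -> 1 cell(s)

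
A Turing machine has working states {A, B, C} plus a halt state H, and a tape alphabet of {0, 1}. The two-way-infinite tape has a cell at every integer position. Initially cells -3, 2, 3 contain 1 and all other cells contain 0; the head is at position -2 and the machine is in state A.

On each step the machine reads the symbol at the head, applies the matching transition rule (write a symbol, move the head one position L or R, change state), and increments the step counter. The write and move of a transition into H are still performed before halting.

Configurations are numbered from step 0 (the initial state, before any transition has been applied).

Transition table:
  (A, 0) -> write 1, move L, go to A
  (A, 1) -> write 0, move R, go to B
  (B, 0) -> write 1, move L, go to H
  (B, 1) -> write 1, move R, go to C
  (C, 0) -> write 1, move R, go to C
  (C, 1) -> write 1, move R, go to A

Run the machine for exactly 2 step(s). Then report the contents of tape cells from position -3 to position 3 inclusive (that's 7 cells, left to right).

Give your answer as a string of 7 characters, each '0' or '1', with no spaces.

Step 1: in state A at pos -2, read 0 -> (A,0)->write 1,move L,goto A. Now: state=A, head=-3, tape[-4..4]=011000110 (head:  ^)
Step 2: in state A at pos -3, read 1 -> (A,1)->write 0,move R,goto B. Now: state=B, head=-2, tape[-4..4]=001000110 (head:   ^)

Answer: 0100011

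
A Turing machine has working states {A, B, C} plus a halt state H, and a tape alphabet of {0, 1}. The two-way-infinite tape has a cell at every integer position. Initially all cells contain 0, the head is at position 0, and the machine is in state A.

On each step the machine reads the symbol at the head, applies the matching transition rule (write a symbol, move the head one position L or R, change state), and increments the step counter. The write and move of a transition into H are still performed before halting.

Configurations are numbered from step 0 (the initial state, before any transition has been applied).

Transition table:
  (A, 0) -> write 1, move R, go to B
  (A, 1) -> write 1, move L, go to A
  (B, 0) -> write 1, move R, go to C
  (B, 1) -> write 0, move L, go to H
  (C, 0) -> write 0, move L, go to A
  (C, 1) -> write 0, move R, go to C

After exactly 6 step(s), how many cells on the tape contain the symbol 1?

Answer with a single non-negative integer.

Step 1: in state A at pos 0, read 0 -> (A,0)->write 1,move R,goto B. Now: state=B, head=1, tape[-1..2]=0100 (head:   ^)
Step 2: in state B at pos 1, read 0 -> (B,0)->write 1,move R,goto C. Now: state=C, head=2, tape[-1..3]=01100 (head:    ^)
Step 3: in state C at pos 2, read 0 -> (C,0)->write 0,move L,goto A. Now: state=A, head=1, tape[-1..3]=01100 (head:   ^)
Step 4: in state A at pos 1, read 1 -> (A,1)->write 1,move L,goto A. Now: state=A, head=0, tape[-1..3]=01100 (head:  ^)
Step 5: in state A at pos 0, read 1 -> (A,1)->write 1,move L,goto A. Now: state=A, head=-1, tape[-2..3]=001100 (head:  ^)
Step 6: in state A at pos -1, read 0 -> (A,0)->write 1,move R,goto B. Now: state=B, head=0, tape[-2..3]=011100 (head:   ^)
Cells containing 1 after step 6: {-1, 0, 1} -> 3 cell(s)

Answer: 3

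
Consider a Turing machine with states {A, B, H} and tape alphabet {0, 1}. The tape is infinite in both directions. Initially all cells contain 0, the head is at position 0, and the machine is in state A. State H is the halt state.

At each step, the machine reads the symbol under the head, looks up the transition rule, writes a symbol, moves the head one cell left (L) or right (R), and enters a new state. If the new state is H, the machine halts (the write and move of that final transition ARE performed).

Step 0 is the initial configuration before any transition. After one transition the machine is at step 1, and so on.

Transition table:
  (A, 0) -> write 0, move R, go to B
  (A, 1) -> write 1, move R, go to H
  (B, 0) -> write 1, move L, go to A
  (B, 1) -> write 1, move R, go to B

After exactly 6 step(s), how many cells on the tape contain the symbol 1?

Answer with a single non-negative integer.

Answer: 2

Derivation:
Step 1: in state A at pos 0, read 0 -> (A,0)->write 0,move R,goto B. Now: state=B, head=1, tape[-1..2]=0000 (head:   ^)
Step 2: in state B at pos 1, read 0 -> (B,0)->write 1,move L,goto A. Now: state=A, head=0, tape[-1..2]=0010 (head:  ^)
Step 3: in state A at pos 0, read 0 -> (A,0)->write 0,move R,goto B. Now: state=B, head=1, tape[-1..2]=0010 (head:   ^)
Step 4: in state B at pos 1, read 1 -> (B,1)->write 1,move R,goto B. Now: state=B, head=2, tape[-1..3]=00100 (head:    ^)
Step 5: in state B at pos 2, read 0 -> (B,0)->write 1,move L,goto A. Now: state=A, head=1, tape[-1..3]=00110 (head:   ^)
Step 6: in state A at pos 1, read 1 -> (A,1)->write 1,move R,goto H. Now: state=H, head=2, tape[-1..3]=00110 (head:    ^)
Cells containing 1 after step 6: {1, 2} -> 2 cell(s)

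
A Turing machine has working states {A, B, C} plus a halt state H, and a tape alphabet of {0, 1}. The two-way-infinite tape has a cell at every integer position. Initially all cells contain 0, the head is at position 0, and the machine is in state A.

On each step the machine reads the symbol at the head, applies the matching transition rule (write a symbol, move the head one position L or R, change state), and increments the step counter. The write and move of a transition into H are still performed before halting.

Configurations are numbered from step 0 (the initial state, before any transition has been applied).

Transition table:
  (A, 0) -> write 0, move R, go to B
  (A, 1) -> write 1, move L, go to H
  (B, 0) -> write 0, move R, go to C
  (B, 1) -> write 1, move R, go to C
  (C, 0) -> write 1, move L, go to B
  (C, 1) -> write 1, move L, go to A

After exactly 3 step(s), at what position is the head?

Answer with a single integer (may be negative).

Step 1: in state A at pos 0, read 0 -> (A,0)->write 0,move R,goto B. Now: state=B, head=1, tape[-1..2]=0000 (head:   ^)
Step 2: in state B at pos 1, read 0 -> (B,0)->write 0,move R,goto C. Now: state=C, head=2, tape[-1..3]=00000 (head:    ^)
Step 3: in state C at pos 2, read 0 -> (C,0)->write 1,move L,goto B. Now: state=B, head=1, tape[-1..3]=00010 (head:   ^)

Answer: 1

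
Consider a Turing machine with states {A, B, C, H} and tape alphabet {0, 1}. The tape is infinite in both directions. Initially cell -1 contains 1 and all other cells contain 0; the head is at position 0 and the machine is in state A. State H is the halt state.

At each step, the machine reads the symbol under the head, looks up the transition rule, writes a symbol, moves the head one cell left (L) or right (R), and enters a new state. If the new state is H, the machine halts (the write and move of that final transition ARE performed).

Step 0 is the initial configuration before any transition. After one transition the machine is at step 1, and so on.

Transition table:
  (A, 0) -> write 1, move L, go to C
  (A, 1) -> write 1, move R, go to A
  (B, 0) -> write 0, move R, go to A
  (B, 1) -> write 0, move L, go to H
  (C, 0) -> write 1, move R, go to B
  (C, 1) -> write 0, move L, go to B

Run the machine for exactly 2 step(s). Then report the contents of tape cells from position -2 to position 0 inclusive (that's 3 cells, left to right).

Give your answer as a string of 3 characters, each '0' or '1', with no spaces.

Step 1: in state A at pos 0, read 0 -> (A,0)->write 1,move L,goto C. Now: state=C, head=-1, tape[-2..1]=0110 (head:  ^)
Step 2: in state C at pos -1, read 1 -> (C,1)->write 0,move L,goto B. Now: state=B, head=-2, tape[-3..1]=00010 (head:  ^)

Answer: 001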